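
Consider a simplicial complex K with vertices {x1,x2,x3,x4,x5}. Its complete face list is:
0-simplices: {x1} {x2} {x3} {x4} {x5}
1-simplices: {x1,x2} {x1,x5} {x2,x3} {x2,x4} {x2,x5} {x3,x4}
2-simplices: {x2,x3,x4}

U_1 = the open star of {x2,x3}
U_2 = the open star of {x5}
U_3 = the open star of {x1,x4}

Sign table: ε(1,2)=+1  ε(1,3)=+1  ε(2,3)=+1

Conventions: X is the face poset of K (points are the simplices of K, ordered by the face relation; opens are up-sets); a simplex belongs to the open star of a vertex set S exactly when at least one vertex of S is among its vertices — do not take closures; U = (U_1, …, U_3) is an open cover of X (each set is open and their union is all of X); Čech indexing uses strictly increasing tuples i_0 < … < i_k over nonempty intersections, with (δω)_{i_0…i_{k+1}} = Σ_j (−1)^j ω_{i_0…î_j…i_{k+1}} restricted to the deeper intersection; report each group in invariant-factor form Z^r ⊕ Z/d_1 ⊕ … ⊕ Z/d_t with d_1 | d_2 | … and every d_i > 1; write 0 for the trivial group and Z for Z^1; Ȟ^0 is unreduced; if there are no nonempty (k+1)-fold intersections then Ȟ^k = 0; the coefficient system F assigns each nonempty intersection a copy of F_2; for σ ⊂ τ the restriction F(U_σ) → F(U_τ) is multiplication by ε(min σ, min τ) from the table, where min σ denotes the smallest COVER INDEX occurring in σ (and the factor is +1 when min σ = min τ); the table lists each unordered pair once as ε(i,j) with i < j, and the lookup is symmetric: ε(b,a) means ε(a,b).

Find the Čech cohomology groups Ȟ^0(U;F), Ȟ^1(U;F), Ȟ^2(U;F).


cover nerve:
  U1={{x2},{x3},{x1,x2},{x2,x3},{x2,x4},{x2,x5},{x3,x4},{x2,x3,x4}} U2={{x5},{x1,x5},{x2,x5}} U3={{x1},{x4},{x1,x2},{x1,x5},{x2,x4},{x3,x4},{x2,x3,x4}}
  U12={{x2,x5}} U13={{x1,x2},{x2,x4},{x3,x4},{x2,x3,x4}} U23={{x1,x5}}
C dims 3,3; δ0: rk_F2 2
Ȟ^0: (3−2)−0=1 ⇒ Z/2
Ȟ^1: (3−0)−2=1 ⇒ Z/2
Ȟ^2: (0−0)−0=0 ⇒ 0

Ȟ^0(U;F) ≅ Z/2, Ȟ^1(U;F) ≅ Z/2, Ȟ^2(U;F) ≅ 0


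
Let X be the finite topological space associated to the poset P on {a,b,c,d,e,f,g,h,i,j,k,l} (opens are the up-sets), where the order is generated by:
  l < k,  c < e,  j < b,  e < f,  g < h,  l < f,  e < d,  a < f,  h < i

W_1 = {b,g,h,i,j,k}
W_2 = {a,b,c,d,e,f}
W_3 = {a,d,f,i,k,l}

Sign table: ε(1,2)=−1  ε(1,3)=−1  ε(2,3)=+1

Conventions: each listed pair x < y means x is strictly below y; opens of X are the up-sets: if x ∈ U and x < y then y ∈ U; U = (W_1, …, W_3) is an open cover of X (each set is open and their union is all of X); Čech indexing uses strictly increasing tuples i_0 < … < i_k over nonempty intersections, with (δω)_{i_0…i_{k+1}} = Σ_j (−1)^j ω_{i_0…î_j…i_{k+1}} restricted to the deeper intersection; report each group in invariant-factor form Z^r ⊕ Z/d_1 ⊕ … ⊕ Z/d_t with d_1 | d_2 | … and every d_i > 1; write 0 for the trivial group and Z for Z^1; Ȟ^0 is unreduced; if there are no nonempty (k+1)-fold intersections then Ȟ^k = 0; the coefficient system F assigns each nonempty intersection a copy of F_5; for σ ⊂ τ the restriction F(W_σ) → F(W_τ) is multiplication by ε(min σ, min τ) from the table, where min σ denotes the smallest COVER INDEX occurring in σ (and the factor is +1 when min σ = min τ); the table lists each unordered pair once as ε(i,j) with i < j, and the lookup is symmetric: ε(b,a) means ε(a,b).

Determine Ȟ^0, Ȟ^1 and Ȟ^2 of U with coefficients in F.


Ȟ^0 ≅ Z/5; Ȟ^1 ≅ Z/5; Ȟ^2 ≅ 0

intersection data:
  W12={b} W13={i,k} W23={a,d,f}
C dims 3,3; δ0: rk_F5 2
Ȟ^0 = (3 − 2) − 0 = 1, so Ȟ^0 ≅ Z/5
Ȟ^1 = (3 − 0) − 2 = 1, so Ȟ^1 ≅ Z/5
Ȟ^2 = (0 − 0) − 0 = 0, so Ȟ^2 ≅ 0


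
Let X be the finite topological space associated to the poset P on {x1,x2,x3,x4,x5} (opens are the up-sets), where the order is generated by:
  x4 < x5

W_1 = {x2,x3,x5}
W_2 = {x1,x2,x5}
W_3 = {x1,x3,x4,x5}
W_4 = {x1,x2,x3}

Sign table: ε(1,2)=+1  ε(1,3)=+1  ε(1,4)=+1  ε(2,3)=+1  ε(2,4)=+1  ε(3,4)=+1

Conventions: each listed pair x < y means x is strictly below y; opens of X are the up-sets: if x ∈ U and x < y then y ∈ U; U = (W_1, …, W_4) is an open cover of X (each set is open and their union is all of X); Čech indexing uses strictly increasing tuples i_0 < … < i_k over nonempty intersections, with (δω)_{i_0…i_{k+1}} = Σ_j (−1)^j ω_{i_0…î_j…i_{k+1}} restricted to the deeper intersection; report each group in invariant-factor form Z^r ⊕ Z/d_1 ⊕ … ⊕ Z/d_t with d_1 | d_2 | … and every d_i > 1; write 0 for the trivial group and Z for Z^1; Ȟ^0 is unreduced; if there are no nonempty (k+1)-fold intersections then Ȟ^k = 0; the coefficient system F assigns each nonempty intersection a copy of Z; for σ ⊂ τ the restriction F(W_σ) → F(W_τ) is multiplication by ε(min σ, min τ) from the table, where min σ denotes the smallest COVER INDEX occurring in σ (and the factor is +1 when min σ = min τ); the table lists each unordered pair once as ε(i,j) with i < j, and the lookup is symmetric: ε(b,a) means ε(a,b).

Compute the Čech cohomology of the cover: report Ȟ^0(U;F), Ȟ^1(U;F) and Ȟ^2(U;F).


Ȟ^0 ≅ Z,  Ȟ^1 ≅ 0,  Ȟ^2 ≅ Z

nerve simplices:
  W12={x2,x5} W13={x3,x5} W14={x2,x3} W23={x1,x5} W24={x1,x2} W34={x1,x3}
  W123={x5} W124={x2} W134={x3} W234={x1}
C dims 4,6,4; δ0: rk 3, SNF 1^3; δ1: rk 3, SNF 1^3
degree 0: 4−3−0 = 1 → Ȟ^0 ≅ Z
degree 1: 6−3−3 = 0 → Ȟ^1 ≅ 0
degree 2: 4−0−3 = 1 → Ȟ^2 ≅ Z


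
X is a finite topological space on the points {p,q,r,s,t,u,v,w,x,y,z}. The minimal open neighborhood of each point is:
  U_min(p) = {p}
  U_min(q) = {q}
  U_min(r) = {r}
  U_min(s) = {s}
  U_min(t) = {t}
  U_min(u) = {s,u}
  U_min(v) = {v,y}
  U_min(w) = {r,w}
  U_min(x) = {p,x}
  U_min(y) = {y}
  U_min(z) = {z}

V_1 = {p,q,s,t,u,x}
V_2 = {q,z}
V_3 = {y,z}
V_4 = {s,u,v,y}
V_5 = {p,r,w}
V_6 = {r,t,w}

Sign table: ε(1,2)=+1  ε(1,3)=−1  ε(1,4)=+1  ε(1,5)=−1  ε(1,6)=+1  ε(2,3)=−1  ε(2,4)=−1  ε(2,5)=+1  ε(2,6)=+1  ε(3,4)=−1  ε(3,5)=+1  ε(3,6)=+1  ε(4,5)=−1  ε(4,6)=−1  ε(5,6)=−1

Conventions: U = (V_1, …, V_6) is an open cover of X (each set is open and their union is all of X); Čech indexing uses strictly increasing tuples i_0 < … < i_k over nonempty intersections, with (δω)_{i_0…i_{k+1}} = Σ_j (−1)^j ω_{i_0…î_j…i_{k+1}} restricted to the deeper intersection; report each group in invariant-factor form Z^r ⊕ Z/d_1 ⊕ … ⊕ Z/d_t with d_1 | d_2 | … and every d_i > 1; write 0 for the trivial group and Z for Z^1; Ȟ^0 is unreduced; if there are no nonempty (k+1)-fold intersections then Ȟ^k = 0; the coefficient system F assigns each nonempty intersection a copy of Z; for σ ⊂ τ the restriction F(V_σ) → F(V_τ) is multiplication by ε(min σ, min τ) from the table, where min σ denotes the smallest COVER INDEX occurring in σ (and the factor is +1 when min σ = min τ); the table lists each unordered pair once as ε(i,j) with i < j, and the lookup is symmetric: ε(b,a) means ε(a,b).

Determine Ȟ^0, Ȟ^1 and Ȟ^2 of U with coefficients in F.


Ȟ^0 ≅ Z, Ȟ^1 ≅ Z^2 and Ȟ^2 ≅ 0

intersection data:
  V12={q} V14={s,u} V15={p} V16={t} V23={z} V34={y} V56={r,w}
C dims 6,7; δ0: rk 5, SNF 1^5
Ȟ^0 = (6 − 5) − 0 = 1, so Ȟ^0 ≅ Z
Ȟ^1 = (7 − 0) − 5 = 2, so Ȟ^1 ≅ Z^2
Ȟ^2 = (0 − 0) − 0 = 0, so Ȟ^2 ≅ 0


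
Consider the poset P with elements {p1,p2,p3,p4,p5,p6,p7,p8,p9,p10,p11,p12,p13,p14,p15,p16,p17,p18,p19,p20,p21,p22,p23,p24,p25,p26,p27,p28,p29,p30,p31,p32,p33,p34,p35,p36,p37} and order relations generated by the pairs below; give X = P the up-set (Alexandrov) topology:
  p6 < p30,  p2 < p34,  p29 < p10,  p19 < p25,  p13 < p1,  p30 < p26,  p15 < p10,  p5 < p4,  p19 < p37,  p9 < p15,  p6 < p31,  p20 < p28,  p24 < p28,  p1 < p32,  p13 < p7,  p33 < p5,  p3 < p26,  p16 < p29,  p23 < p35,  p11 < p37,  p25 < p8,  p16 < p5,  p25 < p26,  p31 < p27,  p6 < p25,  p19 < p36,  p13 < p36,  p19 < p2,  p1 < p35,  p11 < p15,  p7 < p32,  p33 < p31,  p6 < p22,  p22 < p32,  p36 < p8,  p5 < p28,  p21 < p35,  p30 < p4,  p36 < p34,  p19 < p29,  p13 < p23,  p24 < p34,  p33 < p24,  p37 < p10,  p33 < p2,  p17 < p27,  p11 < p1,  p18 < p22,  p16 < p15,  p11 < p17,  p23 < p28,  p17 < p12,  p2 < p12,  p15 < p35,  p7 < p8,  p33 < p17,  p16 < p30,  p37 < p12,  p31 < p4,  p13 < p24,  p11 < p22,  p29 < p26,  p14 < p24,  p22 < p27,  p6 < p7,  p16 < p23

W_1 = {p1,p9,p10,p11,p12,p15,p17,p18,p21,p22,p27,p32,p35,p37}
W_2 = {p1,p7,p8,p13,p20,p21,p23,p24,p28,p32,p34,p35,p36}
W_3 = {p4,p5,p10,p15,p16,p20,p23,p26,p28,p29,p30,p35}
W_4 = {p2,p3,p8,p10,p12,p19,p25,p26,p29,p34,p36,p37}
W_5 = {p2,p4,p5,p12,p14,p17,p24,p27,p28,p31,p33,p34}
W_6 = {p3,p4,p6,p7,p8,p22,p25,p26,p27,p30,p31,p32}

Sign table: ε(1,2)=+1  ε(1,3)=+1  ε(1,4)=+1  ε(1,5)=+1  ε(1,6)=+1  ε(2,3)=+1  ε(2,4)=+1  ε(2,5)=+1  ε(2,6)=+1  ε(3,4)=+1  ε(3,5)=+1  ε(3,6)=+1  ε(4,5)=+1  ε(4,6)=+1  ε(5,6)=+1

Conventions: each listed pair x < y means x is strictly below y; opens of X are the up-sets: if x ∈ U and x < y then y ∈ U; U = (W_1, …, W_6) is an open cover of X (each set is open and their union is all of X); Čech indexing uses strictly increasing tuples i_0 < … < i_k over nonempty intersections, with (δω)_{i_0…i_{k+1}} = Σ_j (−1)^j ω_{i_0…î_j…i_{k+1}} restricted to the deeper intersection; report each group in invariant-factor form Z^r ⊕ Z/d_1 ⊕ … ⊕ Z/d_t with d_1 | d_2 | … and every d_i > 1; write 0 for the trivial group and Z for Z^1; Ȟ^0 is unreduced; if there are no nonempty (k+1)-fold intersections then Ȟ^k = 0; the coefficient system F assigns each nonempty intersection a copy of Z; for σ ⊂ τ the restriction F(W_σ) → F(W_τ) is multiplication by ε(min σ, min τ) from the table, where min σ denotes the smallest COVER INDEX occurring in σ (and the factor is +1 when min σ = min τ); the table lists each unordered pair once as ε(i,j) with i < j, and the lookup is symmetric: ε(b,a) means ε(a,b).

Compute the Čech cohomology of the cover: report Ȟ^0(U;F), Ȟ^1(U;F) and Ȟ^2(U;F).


cover nerve:
  W12={p1,p21,p32,p35} W13={p10,p15,p35} W14={p10,p12,p37} W15={p12,p17,p27} W16={p22,p27,p32} W23={p20,p23,p28,p35} W24={p8,p34,p36} W25={p24,p28,p34} W26={p7,p8,p32} W34={p10,p26,p29} W35={p4,p5,p28} W36={p4,p26,p30} W45={p2,p12,p34} W46={p3,p8,p25,p26} W56={p4,p27,p31}
  W123={p35} W126={p32} W134={p10} W145={p12} W156={p27} W235={p28} W245={p34} W246={p8} W346={p26} W356={p4}
C dims 6,15,10; δ0: rk 5, SNF 1^5; δ1: rk 10, SNF 1^9·2
Ȟ^0: (6−5)−0=1 ⇒ Z
Ȟ^1: (15−10)−5=0 ⇒ 0
Ȟ^2: (10−0)−10=0 plus torsion [2] ⇒ Z/2

Ȟ^0(U;F) ≅ Z,  Ȟ^1(U;F) ≅ 0,  Ȟ^2(U;F) ≅ Z/2


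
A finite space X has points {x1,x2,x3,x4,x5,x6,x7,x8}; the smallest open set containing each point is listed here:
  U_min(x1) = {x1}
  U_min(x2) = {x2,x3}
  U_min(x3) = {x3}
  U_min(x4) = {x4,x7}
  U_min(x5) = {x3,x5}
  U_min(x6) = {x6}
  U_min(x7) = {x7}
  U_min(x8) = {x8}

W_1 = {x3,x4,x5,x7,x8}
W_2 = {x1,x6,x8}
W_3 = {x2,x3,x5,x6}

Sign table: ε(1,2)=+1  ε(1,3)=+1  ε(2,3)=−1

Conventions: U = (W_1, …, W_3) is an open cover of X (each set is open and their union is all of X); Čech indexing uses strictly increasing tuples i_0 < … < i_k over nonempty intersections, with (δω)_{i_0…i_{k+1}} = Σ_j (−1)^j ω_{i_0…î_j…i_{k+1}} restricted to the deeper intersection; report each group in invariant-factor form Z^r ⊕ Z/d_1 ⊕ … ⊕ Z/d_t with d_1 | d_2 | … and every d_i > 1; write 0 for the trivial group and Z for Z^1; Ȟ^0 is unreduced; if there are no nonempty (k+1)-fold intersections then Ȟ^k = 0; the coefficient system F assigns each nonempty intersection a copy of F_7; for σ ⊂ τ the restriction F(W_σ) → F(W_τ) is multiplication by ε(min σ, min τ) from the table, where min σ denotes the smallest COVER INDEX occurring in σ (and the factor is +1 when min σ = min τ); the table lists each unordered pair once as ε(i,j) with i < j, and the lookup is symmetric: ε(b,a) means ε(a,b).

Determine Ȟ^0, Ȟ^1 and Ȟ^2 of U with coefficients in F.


Ȟ^0(U;F) ≅ 0, Ȟ^1(U;F) ≅ 0, Ȟ^2(U;F) ≅ 0

nonempty overlaps:
  W12={x8} W13={x3,x5} W23={x6}
C dims 3,3; δ0: rk_F7 3
degree 0: 3−3−0 = 0 → Ȟ^0 ≅ 0
degree 1: 3−0−3 = 0 → Ȟ^1 ≅ 0
degree 2: 0−0−0 = 0 → Ȟ^2 ≅ 0


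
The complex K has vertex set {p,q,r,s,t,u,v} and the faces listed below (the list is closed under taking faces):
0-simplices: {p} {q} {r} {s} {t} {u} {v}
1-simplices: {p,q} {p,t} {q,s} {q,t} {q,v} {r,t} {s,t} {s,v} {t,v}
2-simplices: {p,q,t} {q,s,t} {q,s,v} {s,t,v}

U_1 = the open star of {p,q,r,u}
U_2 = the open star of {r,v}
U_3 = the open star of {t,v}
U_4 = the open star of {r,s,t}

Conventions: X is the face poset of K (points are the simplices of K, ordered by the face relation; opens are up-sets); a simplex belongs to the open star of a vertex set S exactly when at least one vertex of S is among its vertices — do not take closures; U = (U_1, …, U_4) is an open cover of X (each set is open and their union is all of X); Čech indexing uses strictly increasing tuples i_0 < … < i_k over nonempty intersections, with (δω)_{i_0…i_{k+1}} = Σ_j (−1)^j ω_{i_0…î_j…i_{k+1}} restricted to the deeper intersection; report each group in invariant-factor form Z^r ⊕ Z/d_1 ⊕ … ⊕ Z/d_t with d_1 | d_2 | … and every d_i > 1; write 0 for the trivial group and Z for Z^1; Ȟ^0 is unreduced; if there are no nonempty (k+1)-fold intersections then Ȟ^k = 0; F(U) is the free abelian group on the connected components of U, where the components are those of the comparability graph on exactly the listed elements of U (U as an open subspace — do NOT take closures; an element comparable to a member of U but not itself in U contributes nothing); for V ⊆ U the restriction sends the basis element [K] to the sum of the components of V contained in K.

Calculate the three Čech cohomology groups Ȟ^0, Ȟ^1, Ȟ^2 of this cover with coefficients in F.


intersection data:
  U1={{p},{q},{r},{u},{p,q},{p,t},{q,s},{q,t},{q,v},{r,t},{p,q,t},{q,s,t},{q,s,v}} U2={{r},{v},{q,v},{r,t},{s,v},{t,v},{q,s,v},{s,t,v}} U3={{t},{v},{p,t},{q,t},{q,v},{r,t},{s,t},{s,v},{t,v},{p,q,t},{q,s,t},{q,s,v},{s,t,v}} U4={{r},{s},{t},{p,t},{q,s},{q,t},{r,t},{s,t},{s,v},{t,v},{p,q,t},{q,s,t},{q,s,v},{s,t,v}}
  U12={{r},{q,v},{r,t},{q,s,v}} U13={{p,t},{q,t},{q,v},{r,t},{p,q,t},{q,s,t},{q,s,v}} U14={{r},{p,t},{q,s},{q,t},{r,t},{p,q,t},{q,s,t},{q,s,v}} U23={{v},{q,v},{r,t},{s,v},{t,v},{q,s,v},{s,t,v}} U24={{r},{r,t},{s,v},{t,v},{q,s,v},{s,t,v}} U34={{t},{p,t},{q,t},{r,t},{s,t},{s,v},{t,v},{p,q,t},{q,s,t},{q,s,v},{s,t,v}}
  U123={{q,v},{r,t},{q,s,v}} U124={{r},{r,t},{q,s,v}} U134={{p,t},{q,t},{r,t},{p,q,t},{q,s,t},{q,s,v}} U234={{r,t},{s,v},{t,v},{q,s,v},{s,t,v}}
  U1234={{r,t},{q,s,v}}
components per intersection:
  U1: {{p},{q},{p,q},{p,t},{q,s},{q,t},{q,v},{p,q,t},{q,s,t},{q,s,v}} {{r},{r,t}} {{u}}
  U2: {{r},{r,t}} {{v},{q,v},{s,v},{t,v},{q,s,v},{s,t,v}}
  U3: {{t},{v},{p,t},{q,t},{q,v},{r,t},{s,t},{s,v},{t,v},{p,q,t},{q,s,t},{q,s,v},{s,t,v}}
  U4: {{r},{s},{t},{p,t},{q,s},{q,t},{r,t},{s,t},{s,v},{t,v},{p,q,t},{q,s,t},{q,s,v},{s,t,v}}
  U12: {{r},{r,t}} {{q,v},{q,s,v}}
  U13: {{p,t},{q,t},{p,q,t},{q,s,t}} {{q,v},{q,s,v}} {{r,t}}
  U14: {{r},{r,t}} {{p,t},{q,s},{q,t},{p,q,t},{q,s,t},{q,s,v}}
  U23: {{v},{q,v},{s,v},{t,v},{q,s,v},{s,t,v}} {{r,t}}
  U24: {{r},{r,t}} {{s,v},{t,v},{q,s,v},{s,t,v}}
  U34: {{t},{p,t},{q,t},{r,t},{s,t},{s,v},{t,v},{p,q,t},{q,s,t},{q,s,v},{s,t,v}}
  U123: {{q,v},{q,s,v}} {{r,t}}
  U124: {{r},{r,t}} {{q,s,v}}
  U134: {{p,t},{q,t},{p,q,t},{q,s,t}} {{r,t}} {{q,s,v}}
  U234: {{r,t}} {{s,v},{t,v},{q,s,v},{s,t,v}}
  U1234: {{r,t}} {{q,s,v}}
C dims 7,12,9,2; δ0: rk 5, SNF 1^5; δ1: rk 7, SNF 1^7; δ2: rk 2, SNF 1^2
Ȟ^0 = (7 − 5) − 0 = 2, so Ȟ^0 ≅ Z^2
Ȟ^1 = (12 − 7) − 5 = 0, so Ȟ^1 ≅ 0
Ȟ^2 = (9 − 2) − 7 = 0, so Ȟ^2 ≅ 0

Ȟ^0 = Z^2,  Ȟ^1 = 0,  Ȟ^2 = 0


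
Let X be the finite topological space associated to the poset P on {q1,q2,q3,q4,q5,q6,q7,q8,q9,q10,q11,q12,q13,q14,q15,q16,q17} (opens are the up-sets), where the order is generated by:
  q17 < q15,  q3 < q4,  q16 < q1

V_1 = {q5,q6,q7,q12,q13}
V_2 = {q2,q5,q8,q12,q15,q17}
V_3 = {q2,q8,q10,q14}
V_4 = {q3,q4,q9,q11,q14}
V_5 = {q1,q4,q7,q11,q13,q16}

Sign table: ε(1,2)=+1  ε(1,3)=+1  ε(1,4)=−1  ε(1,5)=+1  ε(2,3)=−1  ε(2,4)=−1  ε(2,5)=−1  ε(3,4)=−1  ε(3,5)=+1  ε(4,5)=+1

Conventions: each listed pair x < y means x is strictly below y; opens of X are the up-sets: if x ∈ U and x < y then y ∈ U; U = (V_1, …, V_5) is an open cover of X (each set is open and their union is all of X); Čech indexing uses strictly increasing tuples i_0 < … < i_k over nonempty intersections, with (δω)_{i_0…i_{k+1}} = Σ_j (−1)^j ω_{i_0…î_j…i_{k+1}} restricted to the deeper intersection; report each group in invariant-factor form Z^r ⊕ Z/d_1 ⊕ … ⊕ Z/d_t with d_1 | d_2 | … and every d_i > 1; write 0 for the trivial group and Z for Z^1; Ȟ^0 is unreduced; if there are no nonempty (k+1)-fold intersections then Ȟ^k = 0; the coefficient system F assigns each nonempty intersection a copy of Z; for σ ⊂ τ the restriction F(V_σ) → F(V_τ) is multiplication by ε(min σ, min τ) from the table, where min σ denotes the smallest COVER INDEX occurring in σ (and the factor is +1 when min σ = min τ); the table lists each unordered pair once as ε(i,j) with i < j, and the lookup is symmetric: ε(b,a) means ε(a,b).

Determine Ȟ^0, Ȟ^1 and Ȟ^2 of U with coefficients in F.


Ȟ^0 ≅ Z, Ȟ^1 ≅ Z, Ȟ^2 ≅ 0

nerve simplices:
  V12={q5,q12} V15={q7,q13} V23={q2,q8} V34={q14} V45={q4,q11}
C dims 5,5; δ0: rk 4, SNF 1^4
degree 0: 5−4−0 = 1 → Ȟ^0 ≅ Z
degree 1: 5−0−4 = 1 → Ȟ^1 ≅ Z
degree 2: 0−0−0 = 0 → Ȟ^2 ≅ 0


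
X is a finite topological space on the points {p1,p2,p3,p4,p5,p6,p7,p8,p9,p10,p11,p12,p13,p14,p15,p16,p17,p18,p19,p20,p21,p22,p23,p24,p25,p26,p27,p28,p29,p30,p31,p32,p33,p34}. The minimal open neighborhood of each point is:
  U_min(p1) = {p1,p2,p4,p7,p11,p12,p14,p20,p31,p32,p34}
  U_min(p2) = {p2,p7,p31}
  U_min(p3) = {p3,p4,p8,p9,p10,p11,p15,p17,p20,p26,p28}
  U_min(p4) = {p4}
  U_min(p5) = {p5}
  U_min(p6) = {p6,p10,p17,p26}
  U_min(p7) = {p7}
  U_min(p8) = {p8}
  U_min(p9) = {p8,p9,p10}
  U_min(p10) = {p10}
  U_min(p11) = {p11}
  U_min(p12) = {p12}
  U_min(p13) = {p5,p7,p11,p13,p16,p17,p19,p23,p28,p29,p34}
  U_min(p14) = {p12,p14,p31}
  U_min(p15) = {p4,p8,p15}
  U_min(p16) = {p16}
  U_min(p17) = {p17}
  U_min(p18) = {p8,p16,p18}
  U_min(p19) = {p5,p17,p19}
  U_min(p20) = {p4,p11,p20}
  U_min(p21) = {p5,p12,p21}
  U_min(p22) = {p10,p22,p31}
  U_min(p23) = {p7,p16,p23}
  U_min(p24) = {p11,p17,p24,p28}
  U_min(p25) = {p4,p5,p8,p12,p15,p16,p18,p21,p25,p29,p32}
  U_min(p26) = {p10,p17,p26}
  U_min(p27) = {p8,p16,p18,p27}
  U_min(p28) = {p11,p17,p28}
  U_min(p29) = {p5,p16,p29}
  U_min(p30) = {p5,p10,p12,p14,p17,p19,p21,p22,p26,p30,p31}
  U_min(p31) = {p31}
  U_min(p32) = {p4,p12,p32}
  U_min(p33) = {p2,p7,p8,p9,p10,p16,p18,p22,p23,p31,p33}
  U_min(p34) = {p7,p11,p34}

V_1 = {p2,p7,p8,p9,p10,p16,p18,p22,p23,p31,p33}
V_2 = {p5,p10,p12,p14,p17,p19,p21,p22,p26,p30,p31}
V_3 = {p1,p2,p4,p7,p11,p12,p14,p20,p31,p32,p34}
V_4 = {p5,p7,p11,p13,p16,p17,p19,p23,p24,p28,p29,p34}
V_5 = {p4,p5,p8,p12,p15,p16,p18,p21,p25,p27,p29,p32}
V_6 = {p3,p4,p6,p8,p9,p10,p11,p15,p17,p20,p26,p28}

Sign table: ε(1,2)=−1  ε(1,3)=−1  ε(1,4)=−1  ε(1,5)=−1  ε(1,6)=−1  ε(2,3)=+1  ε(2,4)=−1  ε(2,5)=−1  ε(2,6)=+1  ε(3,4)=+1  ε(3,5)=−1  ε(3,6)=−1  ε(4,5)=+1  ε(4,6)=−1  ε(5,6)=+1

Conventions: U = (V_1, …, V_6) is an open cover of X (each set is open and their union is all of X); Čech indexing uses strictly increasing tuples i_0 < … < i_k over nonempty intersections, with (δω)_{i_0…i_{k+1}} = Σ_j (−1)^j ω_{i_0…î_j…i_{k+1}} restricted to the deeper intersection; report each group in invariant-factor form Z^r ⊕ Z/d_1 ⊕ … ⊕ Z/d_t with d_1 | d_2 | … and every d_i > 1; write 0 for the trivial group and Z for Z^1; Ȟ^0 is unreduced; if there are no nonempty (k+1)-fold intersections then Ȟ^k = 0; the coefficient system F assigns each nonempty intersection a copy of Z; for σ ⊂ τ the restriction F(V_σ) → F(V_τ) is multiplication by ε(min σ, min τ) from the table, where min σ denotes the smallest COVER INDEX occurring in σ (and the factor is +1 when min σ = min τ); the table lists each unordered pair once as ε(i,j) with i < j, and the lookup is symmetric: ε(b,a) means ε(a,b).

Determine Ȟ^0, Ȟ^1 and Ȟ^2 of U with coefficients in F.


nerve of the cover:
  V12={p10,p22,p31} V13={p2,p7,p31} V14={p7,p16,p23} V15={p8,p16,p18} V16={p8,p9,p10} V23={p12,p14,p31} V24={p5,p17,p19} V25={p5,p12,p21} V26={p10,p17,p26} V34={p7,p11,p34} V35={p4,p12,p32} V36={p4,p11,p20} V45={p5,p16,p29} V46={p11,p17,p28} V56={p4,p8,p15}
  V123={p31} V126={p10} V134={p7} V145={p16} V156={p8} V235={p12} V245={p5} V246={p17} V346={p11} V356={p4}
C dims 6,15,10; δ0: rk 6, SNF 1^5·2; δ1: rk 9, SNF 1^9
Ȟ^0 = (6 − 6) − 0 = 0, so Ȟ^0 ≅ 0
Ȟ^1 = (15 − 9) − 6 = 0 plus torsion [2], so Ȟ^1 ≅ Z/2
Ȟ^2 = (10 − 0) − 9 = 1, so Ȟ^2 ≅ Z

Ȟ^0 ≅ 0; Ȟ^1 ≅ Z/2; Ȟ^2 ≅ Z


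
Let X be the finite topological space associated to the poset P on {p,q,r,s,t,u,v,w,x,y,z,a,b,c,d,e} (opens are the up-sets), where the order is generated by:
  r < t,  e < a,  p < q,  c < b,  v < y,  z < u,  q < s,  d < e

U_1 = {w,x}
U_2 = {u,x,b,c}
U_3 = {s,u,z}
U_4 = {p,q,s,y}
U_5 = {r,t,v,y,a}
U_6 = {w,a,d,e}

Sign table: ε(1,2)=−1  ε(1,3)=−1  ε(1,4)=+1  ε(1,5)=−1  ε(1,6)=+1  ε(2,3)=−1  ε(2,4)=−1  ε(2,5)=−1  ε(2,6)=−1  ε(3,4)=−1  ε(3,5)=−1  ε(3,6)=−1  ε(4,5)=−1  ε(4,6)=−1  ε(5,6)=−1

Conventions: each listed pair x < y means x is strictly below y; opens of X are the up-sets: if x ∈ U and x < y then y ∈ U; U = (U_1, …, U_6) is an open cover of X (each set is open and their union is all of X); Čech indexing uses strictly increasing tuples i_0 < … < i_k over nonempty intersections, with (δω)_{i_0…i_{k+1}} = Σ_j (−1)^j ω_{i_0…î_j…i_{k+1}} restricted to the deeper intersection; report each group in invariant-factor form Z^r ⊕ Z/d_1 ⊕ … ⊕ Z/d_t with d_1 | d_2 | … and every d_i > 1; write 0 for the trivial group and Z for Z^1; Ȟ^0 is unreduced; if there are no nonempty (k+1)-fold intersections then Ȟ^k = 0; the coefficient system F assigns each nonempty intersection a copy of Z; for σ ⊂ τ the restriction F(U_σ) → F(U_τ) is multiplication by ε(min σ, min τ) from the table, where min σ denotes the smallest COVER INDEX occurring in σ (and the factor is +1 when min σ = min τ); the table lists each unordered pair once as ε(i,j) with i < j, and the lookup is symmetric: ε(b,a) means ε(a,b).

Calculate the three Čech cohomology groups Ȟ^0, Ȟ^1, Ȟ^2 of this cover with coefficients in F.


nerve simplices:
  U12={x} U16={w} U23={u} U34={s} U45={y} U56={a}
C dims 6,6; δ0: rk 6, SNF 1^5·2
degree 0: 6−6−0 = 0 → Ȟ^0 ≅ 0
degree 1: 6−0−6 = 0 plus torsion [2] → Ȟ^1 ≅ Z/2
degree 2: 0−0−0 = 0 → Ȟ^2 ≅ 0

Ȟ^0 = 0,  Ȟ^1 = Z/2,  Ȟ^2 = 0


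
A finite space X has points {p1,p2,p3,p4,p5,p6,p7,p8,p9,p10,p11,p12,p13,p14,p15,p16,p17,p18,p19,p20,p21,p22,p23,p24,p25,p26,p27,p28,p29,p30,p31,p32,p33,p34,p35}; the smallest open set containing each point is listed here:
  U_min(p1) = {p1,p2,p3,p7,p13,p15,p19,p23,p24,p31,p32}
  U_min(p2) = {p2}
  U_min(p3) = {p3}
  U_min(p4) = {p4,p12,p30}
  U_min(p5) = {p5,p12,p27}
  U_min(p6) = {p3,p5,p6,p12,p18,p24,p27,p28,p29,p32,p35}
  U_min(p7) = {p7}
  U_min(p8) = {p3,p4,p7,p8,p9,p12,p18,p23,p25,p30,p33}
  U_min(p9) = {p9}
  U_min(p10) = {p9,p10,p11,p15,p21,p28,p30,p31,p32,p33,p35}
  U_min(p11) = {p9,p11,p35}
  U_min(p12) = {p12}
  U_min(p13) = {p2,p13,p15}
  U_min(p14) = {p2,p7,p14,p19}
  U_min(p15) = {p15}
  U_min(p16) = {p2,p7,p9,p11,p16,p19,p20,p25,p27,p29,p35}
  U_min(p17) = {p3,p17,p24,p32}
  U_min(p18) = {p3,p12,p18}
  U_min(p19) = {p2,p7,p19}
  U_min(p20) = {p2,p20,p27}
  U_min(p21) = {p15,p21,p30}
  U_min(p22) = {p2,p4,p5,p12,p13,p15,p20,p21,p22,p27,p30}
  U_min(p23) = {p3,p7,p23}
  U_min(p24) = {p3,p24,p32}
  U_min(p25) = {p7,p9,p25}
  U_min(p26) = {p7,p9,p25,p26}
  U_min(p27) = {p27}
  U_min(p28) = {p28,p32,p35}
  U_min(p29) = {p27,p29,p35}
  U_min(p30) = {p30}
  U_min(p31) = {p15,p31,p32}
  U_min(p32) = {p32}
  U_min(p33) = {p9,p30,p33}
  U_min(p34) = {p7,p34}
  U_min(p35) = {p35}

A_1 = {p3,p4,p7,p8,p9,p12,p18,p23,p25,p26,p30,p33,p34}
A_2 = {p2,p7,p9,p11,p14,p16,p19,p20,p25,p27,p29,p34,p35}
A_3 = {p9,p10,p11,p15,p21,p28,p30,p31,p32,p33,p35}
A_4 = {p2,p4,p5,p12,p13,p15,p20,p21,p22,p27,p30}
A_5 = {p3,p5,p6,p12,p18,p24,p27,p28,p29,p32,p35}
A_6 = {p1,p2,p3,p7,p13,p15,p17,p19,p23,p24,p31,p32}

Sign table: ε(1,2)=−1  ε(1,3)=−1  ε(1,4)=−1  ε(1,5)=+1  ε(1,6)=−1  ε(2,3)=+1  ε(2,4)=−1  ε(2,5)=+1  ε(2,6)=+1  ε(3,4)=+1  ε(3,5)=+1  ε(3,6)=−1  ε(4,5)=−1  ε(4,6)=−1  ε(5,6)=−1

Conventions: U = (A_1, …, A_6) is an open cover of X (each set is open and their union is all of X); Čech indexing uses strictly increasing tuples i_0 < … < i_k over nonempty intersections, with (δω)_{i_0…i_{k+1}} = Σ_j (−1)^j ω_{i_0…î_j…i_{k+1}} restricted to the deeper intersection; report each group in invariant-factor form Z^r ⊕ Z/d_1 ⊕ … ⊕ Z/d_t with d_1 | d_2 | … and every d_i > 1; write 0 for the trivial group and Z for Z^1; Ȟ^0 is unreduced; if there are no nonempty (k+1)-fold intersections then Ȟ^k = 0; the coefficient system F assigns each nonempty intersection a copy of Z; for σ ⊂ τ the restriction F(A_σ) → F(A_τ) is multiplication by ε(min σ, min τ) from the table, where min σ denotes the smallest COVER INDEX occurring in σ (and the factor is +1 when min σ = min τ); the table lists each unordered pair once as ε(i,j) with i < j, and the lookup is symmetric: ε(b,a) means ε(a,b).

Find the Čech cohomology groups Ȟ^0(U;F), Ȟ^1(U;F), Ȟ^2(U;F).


Ȟ^0 = 0, Ȟ^1 = Z/2, Ȟ^2 = Z

nerve of the cover:
  A12={p7,p9,p25,p34} A13={p9,p30,p33} A14={p4,p12,p30} A15={p3,p12,p18} A16={p3,p7,p23} A23={p9,p11,p35} A24={p2,p20,p27} A25={p27,p29,p35} A26={p2,p7,p19} A34={p15,p21,p30} A35={p28,p32,p35} A36={p15,p31,p32} A45={p5,p12,p27} A46={p2,p13,p15} A56={p3,p24,p32}
  A123={p9} A126={p7} A134={p30} A145={p12} A156={p3} A235={p35} A245={p27} A246={p2} A346={p15} A356={p32}
C dims 6,15,10; δ0: rk 6, SNF 1^5·2; δ1: rk 9, SNF 1^9
Ȟ^0 = (6 − 6) − 0 = 0, so Ȟ^0 ≅ 0
Ȟ^1 = (15 − 9) − 6 = 0 plus torsion [2], so Ȟ^1 ≅ Z/2
Ȟ^2 = (10 − 0) − 9 = 1, so Ȟ^2 ≅ Z


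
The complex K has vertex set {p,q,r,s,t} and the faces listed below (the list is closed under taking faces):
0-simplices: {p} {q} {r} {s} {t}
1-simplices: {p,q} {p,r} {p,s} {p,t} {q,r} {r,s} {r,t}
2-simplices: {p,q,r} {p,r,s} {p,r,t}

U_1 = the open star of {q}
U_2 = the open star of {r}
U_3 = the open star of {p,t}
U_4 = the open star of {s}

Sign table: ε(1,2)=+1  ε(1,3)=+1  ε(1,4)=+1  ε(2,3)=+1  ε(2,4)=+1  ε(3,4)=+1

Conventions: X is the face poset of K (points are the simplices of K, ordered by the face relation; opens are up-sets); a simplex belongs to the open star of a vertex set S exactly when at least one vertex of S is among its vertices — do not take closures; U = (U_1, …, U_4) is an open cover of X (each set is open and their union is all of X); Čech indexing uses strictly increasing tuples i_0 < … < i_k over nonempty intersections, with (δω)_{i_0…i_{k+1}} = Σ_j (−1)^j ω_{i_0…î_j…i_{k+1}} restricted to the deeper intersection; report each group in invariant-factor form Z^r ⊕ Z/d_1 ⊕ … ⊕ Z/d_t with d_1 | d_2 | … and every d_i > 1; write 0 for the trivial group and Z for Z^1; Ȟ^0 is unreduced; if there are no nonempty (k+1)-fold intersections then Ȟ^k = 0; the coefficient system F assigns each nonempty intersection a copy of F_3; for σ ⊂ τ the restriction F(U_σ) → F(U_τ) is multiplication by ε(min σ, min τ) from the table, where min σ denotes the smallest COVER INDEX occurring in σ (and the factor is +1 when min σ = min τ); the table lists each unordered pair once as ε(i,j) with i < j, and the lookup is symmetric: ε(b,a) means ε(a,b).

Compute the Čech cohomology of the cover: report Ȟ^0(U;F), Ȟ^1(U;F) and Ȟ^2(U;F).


Ȟ^0 = Z/3,  Ȟ^1 = 0,  Ȟ^2 = 0

intersection data:
  U1={{q},{p,q},{q,r},{p,q,r}} U2={{r},{p,r},{q,r},{r,s},{r,t},{p,q,r},{p,r,s},{p,r,t}} U3={{p},{t},{p,q},{p,r},{p,s},{p,t},{r,t},{p,q,r},{p,r,s},{p,r,t}} U4={{s},{p,s},{r,s},{p,r,s}}
  U12={{q,r},{p,q,r}} U13={{p,q},{p,q,r}} U23={{p,r},{r,t},{p,q,r},{p,r,s},{p,r,t}} U24={{r,s},{p,r,s}} U34={{p,s},{p,r,s}}
  U123={{p,q,r}} U234={{p,r,s}}
C dims 4,5,2; δ0: rk_F3 3; δ1: rk_F3 2
Ȟ^0 = (4 − 3) − 0 = 1, so Ȟ^0 ≅ Z/3
Ȟ^1 = (5 − 2) − 3 = 0, so Ȟ^1 ≅ 0
Ȟ^2 = (2 − 0) − 2 = 0, so Ȟ^2 ≅ 0


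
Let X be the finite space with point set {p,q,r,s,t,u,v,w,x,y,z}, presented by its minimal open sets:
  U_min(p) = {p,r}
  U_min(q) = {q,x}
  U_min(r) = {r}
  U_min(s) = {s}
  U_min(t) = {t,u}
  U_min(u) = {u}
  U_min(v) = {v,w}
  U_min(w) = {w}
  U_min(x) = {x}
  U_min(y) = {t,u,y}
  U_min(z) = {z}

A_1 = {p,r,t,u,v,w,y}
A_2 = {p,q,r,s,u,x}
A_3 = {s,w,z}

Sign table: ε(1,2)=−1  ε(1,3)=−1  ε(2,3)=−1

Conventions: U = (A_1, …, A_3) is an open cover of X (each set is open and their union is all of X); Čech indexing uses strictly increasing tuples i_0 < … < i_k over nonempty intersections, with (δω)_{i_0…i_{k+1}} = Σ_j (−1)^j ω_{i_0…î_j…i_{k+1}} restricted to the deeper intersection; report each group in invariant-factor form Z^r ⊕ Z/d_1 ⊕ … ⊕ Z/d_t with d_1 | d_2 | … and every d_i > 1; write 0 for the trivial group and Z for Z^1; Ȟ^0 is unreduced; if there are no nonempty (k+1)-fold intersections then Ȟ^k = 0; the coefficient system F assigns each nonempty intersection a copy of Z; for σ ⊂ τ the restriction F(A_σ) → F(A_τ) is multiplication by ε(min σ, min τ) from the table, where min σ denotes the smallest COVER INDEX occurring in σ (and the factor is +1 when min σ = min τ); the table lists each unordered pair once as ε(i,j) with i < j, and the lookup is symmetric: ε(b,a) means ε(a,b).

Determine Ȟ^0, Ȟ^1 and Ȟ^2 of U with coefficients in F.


Ȟ^0 ≅ 0, Ȟ^1 ≅ Z/2 and Ȟ^2 ≅ 0

nonempty intersections:
  A12={p,r,u} A13={w} A23={s}
C dims 3,3; δ0: rk 3, SNF 1^2·2
Ȟ^0: (3−3)−0=0 ⇒ 0
Ȟ^1: (3−0)−3=0 plus torsion [2] ⇒ Z/2
Ȟ^2: (0−0)−0=0 ⇒ 0


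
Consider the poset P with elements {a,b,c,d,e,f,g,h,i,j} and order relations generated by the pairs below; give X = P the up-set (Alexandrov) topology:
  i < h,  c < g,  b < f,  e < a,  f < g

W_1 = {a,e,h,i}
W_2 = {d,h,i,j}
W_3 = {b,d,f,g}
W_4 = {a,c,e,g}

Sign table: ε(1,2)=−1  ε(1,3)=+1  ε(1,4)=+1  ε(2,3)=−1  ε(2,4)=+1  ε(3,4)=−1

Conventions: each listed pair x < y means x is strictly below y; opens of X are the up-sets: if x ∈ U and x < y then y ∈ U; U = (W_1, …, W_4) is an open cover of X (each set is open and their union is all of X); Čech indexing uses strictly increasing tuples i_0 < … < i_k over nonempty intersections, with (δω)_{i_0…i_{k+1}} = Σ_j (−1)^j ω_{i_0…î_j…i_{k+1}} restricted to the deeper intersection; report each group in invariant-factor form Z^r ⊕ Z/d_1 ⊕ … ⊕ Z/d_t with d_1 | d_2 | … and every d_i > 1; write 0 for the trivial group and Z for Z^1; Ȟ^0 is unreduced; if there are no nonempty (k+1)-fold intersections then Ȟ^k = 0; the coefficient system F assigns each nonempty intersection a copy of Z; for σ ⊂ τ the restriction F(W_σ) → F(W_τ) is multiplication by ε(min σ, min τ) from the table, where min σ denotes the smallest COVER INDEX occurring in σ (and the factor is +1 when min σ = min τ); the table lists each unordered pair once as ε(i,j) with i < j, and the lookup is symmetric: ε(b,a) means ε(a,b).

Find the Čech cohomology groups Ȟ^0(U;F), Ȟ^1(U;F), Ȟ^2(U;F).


Ȟ^0(U;F) ≅ 0,  Ȟ^1(U;F) ≅ Z/2,  Ȟ^2(U;F) ≅ 0

intersection data:
  W12={h,i} W14={a,e} W23={d} W34={g}
C dims 4,4; δ0: rk 4, SNF 1^3·2
Ȟ^0 = (4 − 4) − 0 = 0, so Ȟ^0 ≅ 0
Ȟ^1 = (4 − 0) − 4 = 0 plus torsion [2], so Ȟ^1 ≅ Z/2
Ȟ^2 = (0 − 0) − 0 = 0, so Ȟ^2 ≅ 0


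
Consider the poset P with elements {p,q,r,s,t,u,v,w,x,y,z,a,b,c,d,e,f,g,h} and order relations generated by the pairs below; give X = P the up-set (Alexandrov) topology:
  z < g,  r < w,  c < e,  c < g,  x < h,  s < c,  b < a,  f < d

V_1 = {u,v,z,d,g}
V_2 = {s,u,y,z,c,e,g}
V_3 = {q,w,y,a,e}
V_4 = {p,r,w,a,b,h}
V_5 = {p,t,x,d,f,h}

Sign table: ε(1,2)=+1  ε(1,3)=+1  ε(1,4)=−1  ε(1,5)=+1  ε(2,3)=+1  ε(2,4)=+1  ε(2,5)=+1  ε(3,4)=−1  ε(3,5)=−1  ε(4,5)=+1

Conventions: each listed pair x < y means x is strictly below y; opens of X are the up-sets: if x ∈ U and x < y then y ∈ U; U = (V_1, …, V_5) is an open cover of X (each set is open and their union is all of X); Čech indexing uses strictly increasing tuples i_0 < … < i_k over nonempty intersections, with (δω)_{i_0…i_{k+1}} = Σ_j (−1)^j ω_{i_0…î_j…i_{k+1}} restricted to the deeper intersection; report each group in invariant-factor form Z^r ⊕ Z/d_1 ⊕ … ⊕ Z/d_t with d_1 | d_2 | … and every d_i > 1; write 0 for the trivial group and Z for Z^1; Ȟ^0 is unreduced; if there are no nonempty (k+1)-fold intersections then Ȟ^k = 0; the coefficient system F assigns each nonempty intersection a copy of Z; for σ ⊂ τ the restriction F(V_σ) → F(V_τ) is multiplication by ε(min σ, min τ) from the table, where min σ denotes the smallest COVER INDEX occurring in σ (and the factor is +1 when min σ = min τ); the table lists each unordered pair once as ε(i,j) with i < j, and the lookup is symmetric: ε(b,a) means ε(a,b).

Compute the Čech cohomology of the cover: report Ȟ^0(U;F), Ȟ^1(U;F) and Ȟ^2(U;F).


Ȟ^0 ≅ 0,  Ȟ^1 ≅ Z/2,  Ȟ^2 ≅ 0

nerve of the cover:
  V12={u,z,g} V15={d} V23={y,e} V34={w,a} V45={p,h}
C dims 5,5; δ0: rk 5, SNF 1^4·2
Ȟ^0 = (5 − 5) − 0 = 0, so Ȟ^0 ≅ 0
Ȟ^1 = (5 − 0) − 5 = 0 plus torsion [2], so Ȟ^1 ≅ Z/2
Ȟ^2 = (0 − 0) − 0 = 0, so Ȟ^2 ≅ 0


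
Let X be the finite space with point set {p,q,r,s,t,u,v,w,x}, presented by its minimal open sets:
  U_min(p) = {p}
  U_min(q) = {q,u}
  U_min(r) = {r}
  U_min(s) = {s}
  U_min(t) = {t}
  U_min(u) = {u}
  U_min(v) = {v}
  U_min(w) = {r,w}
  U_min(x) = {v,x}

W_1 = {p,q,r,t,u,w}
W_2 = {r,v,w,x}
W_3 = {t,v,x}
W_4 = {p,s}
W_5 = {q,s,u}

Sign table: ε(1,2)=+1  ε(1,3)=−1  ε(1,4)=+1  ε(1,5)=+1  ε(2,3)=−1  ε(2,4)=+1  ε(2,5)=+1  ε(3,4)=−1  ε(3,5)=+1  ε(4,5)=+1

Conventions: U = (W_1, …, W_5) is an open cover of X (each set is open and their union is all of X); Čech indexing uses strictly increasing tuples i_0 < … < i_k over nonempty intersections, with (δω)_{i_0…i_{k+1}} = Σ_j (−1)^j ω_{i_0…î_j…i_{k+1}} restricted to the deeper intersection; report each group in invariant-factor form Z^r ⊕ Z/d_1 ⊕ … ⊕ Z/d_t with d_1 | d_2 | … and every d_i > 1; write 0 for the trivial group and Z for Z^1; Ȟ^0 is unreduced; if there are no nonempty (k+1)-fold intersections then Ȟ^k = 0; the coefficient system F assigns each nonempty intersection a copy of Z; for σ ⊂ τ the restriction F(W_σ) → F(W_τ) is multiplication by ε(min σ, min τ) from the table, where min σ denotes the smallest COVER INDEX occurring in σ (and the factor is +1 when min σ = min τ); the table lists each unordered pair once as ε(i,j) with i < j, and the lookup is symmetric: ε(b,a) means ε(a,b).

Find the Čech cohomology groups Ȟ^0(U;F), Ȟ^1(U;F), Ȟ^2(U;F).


intersection data:
  W12={r,w} W13={t} W14={p} W15={q,u} W23={v,x} W45={s}
C dims 5,6; δ0: rk 4, SNF 1^4
Ȟ^0 = (5 − 4) − 0 = 1, so Ȟ^0 ≅ Z
Ȟ^1 = (6 − 0) − 4 = 2, so Ȟ^1 ≅ Z^2
Ȟ^2 = (0 − 0) − 0 = 0, so Ȟ^2 ≅ 0

Ȟ^0 ≅ Z, Ȟ^1 ≅ Z^2, Ȟ^2 ≅ 0


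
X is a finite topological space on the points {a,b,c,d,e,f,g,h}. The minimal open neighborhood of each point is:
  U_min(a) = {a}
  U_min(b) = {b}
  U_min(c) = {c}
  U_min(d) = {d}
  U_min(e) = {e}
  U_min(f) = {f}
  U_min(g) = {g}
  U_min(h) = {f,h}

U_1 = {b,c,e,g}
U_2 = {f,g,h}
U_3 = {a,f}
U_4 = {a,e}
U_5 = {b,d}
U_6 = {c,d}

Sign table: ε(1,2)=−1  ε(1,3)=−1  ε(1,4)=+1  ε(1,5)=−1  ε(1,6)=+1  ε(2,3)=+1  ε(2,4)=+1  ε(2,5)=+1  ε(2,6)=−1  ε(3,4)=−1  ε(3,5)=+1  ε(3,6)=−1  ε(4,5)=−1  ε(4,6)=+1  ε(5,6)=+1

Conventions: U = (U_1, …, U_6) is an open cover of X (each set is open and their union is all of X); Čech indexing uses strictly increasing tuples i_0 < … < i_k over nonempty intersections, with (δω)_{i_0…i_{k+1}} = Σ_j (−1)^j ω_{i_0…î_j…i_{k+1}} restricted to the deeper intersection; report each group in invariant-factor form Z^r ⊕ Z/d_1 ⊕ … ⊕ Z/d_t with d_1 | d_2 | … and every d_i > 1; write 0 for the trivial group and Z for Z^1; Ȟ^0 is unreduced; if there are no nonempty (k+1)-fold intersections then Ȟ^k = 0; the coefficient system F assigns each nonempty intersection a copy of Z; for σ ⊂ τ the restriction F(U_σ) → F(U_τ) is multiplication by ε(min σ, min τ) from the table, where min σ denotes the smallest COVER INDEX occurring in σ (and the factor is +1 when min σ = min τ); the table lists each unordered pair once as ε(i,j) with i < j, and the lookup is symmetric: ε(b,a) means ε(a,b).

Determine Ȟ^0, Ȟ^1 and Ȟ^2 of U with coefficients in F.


nonempty overlaps:
  U12={g} U14={e} U15={b} U16={c} U23={f} U34={a} U56={d}
C dims 6,7; δ0: rk 6, SNF 1^5·2
degree 0: 6−6−0 = 0 → Ȟ^0 ≅ 0
degree 1: 7−0−6 = 1 plus torsion [2] → Ȟ^1 ≅ Z ⊕ Z/2
degree 2: 0−0−0 = 0 → Ȟ^2 ≅ 0

Ȟ^0 ≅ 0, Ȟ^1 ≅ Z ⊕ Z/2, Ȟ^2 ≅ 0


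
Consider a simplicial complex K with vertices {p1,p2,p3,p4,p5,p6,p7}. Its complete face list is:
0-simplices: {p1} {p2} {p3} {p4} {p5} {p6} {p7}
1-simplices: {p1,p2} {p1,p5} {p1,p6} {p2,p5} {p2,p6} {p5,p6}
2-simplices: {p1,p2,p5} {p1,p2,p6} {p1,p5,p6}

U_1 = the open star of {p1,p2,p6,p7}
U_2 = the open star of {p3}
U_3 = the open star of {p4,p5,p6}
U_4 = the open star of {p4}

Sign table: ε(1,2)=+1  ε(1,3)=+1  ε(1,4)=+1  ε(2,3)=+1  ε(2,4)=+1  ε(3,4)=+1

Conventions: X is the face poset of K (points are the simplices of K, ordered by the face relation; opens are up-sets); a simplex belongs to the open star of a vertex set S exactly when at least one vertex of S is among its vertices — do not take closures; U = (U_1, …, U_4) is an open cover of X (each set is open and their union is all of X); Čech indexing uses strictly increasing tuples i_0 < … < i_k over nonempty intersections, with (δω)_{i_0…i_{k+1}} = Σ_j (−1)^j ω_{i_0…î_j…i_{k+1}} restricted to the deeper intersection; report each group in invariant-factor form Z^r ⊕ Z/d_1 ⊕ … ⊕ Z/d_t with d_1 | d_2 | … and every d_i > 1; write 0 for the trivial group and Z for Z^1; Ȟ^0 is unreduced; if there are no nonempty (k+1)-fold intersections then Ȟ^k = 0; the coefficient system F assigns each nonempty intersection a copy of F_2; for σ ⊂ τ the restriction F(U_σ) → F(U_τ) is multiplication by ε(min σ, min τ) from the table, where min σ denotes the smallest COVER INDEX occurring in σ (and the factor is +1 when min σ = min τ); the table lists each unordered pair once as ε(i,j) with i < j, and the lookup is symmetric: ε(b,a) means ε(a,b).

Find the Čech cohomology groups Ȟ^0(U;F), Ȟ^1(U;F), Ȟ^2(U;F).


Ȟ^0 = Z/2 ⊕ Z/2,  Ȟ^1 = 0,  Ȟ^2 = 0

cover nerve:
  U1={{p1},{p2},{p6},{p7},{p1,p2},{p1,p5},{p1,p6},{p2,p5},{p2,p6},{p5,p6},{p1,p2,p5},{p1,p2,p6},{p1,p5,p6}} U2={{p3}} U3={{p4},{p5},{p6},{p1,p5},{p1,p6},{p2,p5},{p2,p6},{p5,p6},{p1,p2,p5},{p1,p2,p6},{p1,p5,p6}} U4={{p4}}
  U13={{p6},{p1,p5},{p1,p6},{p2,p5},{p2,p6},{p5,p6},{p1,p2,p5},{p1,p2,p6},{p1,p5,p6}} U34={{p4}}
C dims 4,2; δ0: rk_F2 2
Ȟ^0: (4−2)−0=2 ⇒ Z/2 ⊕ Z/2
Ȟ^1: (2−0)−2=0 ⇒ 0
Ȟ^2: (0−0)−0=0 ⇒ 0


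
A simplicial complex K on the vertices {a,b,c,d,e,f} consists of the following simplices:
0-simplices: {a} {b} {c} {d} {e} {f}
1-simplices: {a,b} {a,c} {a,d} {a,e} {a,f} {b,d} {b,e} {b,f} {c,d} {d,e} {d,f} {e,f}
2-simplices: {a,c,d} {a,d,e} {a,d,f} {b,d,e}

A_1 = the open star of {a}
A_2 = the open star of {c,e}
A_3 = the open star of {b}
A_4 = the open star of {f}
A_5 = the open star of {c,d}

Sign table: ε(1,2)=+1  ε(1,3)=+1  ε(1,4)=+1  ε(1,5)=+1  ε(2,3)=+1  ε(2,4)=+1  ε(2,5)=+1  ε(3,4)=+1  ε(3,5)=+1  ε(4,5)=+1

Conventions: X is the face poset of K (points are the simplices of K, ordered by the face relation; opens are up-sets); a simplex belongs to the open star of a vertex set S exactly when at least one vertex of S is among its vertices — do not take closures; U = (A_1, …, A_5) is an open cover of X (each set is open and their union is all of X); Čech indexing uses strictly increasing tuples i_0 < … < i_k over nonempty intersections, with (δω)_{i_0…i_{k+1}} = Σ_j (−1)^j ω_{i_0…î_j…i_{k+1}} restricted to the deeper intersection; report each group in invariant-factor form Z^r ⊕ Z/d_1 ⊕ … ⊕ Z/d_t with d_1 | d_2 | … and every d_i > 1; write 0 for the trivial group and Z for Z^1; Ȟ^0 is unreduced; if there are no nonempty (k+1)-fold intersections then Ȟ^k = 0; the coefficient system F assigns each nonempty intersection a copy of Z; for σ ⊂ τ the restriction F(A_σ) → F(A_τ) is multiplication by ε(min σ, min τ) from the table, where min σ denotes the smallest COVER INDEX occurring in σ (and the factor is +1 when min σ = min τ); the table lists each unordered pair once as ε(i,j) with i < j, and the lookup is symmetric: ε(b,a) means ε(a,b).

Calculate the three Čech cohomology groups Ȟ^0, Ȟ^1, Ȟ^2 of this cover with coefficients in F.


cover nerve:
  A1={{a},{a,b},{a,c},{a,d},{a,e},{a,f},{a,c,d},{a,d,e},{a,d,f}} A2={{c},{e},{a,c},{a,e},{b,e},{c,d},{d,e},{e,f},{a,c,d},{a,d,e},{b,d,e}} A3={{b},{a,b},{b,d},{b,e},{b,f},{b,d,e}} A4={{f},{a,f},{b,f},{d,f},{e,f},{a,d,f}} A5={{c},{d},{a,c},{a,d},{b,d},{c,d},{d,e},{d,f},{a,c,d},{a,d,e},{a,d,f},{b,d,e}}
  A12={{a,c},{a,e},{a,c,d},{a,d,e}} A13={{a,b}} A14={{a,f},{a,d,f}} A15={{a,c},{a,d},{a,c,d},{a,d,e},{a,d,f}} A23={{b,e},{b,d,e}} A24={{e,f}} A25={{c},{a,c},{c,d},{d,e},{a,c,d},{a,d,e},{b,d,e}} A34={{b,f}} A35={{b,d},{b,d,e}} A45={{d,f},{a,d,f}}
  A125={{a,c},{a,c,d},{a,d,e}} A145={{a,d,f}} A235={{b,d,e}}
C dims 5,10,3; δ0: rk 4, SNF 1^4; δ1: rk 3, SNF 1^3
Ȟ^0: (5−4)−0=1 ⇒ Z
Ȟ^1: (10−3)−4=3 ⇒ Z^3
Ȟ^2: (3−0)−3=0 ⇒ 0

Ȟ^0 = Z, Ȟ^1 = Z^3, Ȟ^2 = 0
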